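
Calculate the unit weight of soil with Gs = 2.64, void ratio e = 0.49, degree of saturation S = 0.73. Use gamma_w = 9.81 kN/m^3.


Using gamma = gamma_w * (Gs + S*e) / (1 + e)
Numerator: Gs + S*e = 2.64 + 0.73*0.49 = 2.9977
Denominator: 1 + e = 1 + 0.49 = 1.49
gamma = 9.81 * 2.9977 / 1.49
gamma = 19.737 kN/m^3


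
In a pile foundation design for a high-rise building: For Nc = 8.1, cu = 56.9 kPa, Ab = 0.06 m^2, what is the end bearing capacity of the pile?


Result: 27.65 kN

Derivation:
Using Qb = Nc * cu * Ab
Qb = 8.1 * 56.9 * 0.06
Qb = 27.65 kN


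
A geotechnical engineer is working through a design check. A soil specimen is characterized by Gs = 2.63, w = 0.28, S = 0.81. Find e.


Result: 0.9091

Derivation:
Using the relation e = Gs * w / S
e = 2.63 * 0.28 / 0.81
e = 0.9091


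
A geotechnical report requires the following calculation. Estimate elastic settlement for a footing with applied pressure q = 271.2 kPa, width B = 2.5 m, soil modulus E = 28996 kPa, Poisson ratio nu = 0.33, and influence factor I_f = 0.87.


Result: 18.127 mm

Derivation:
Using Se = q * B * (1 - nu^2) * I_f / E
1 - nu^2 = 1 - 0.33^2 = 0.8911
Se = 271.2 * 2.5 * 0.8911 * 0.87 / 28996
Se = 0.018127 m
Convert to mm: Se = 0.018127 * 1000 = 18.127 mm


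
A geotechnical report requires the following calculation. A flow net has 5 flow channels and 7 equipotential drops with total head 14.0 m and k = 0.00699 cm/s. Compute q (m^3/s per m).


Result: 0.000699 m^3/s per m

Derivation:
Convert k to m/s for unit consistency with H:
k = 0.00699 cm/s = 0.00699 / 100 m/s = 6.99e-05 m/s
Using q = k * H * Nf / Nd
Nf / Nd = 5 / 7 = 0.7143
q = 6.99e-05 * 14.0 * 0.7143
q = 0.000699 m^3/s per m


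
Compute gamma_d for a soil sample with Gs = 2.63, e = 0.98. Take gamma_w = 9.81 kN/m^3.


Result: 13.03 kN/m^3

Derivation:
Using gamma_d = Gs * gamma_w / (1 + e)
gamma_d = 2.63 * 9.81 / (1 + 0.98)
gamma_d = 2.63 * 9.81 / 1.98
gamma_d = 13.03 kN/m^3


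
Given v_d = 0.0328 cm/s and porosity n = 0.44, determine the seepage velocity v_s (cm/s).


Using v_s = v_d / n
v_s = 0.0328 / 0.44
v_s = 0.07455 cm/s


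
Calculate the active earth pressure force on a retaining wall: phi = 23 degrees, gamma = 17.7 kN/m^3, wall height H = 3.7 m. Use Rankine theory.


Compute active earth pressure coefficient:
Ka = tan^2(45 - phi/2) = tan^2(33.5) = 0.438092
Compute active force:
Pa = 0.5 * Ka * gamma * H^2
Pa = 0.5 * 0.438092 * 17.7 * 3.7^2
Pa = 53.08 kN/m


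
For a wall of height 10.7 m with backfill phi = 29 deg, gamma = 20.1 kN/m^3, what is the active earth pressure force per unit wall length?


Compute active earth pressure coefficient:
Ka = tan^2(45 - phi/2) = tan^2(30.5) = 0.346974
Compute active force:
Pa = 0.5 * Ka * gamma * H^2
Pa = 0.5 * 0.346974 * 20.1 * 10.7^2
Pa = 399.24 kN/m


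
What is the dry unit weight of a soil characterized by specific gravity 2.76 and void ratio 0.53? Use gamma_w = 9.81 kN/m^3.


Using gamma_d = Gs * gamma_w / (1 + e)
gamma_d = 2.76 * 9.81 / (1 + 0.53)
gamma_d = 2.76 * 9.81 / 1.53
gamma_d = 17.696 kN/m^3


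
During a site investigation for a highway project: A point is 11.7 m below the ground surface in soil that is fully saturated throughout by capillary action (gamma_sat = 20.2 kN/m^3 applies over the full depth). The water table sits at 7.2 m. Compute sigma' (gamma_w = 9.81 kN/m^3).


Result: 192.2 kPa

Derivation:
Total stress = gamma_sat * depth
sigma = 20.2 * 11.7 = 236.34 kPa
Pore water pressure u = gamma_w * (depth - d_wt)
u = 9.81 * (11.7 - 7.2) = 44.145 kPa
Effective stress = sigma - u
sigma' = 236.34 - 44.145 = 192.2 kPa


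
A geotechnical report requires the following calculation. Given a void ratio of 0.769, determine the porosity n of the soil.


Result: 0.4347

Derivation:
Using the relation n = e / (1 + e)
n = 0.769 / (1 + 0.769)
n = 0.769 / 1.769
n = 0.4347


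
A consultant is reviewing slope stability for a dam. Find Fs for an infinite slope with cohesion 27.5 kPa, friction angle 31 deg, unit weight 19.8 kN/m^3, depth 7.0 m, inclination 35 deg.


Using Fs = c / (gamma*H*sin(beta)*cos(beta)) + tan(phi)/tan(beta)
Cohesion contribution = 27.5 / (19.8*7.0*sin(35)*cos(35))
Cohesion contribution = 0.422293
Friction contribution = tan(31)/tan(35) = 0.858118
Fs = 0.422293 + 0.858118
Fs = 1.28


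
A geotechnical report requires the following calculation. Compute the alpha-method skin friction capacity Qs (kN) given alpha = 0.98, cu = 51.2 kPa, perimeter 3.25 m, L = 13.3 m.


Using Qs = alpha * cu * perimeter * L
Qs = 0.98 * 51.2 * 3.25 * 13.3
Qs = 2168.86 kN


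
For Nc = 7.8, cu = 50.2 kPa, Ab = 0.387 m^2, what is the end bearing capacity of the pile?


Using Qb = Nc * cu * Ab
Qb = 7.8 * 50.2 * 0.387
Qb = 151.53 kN


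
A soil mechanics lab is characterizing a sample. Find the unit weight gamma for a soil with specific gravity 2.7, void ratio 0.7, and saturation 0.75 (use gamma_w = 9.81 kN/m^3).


Using gamma = gamma_w * (Gs + S*e) / (1 + e)
Numerator: Gs + S*e = 2.7 + 0.75*0.7 = 3.225
Denominator: 1 + e = 1 + 0.7 = 1.7
gamma = 9.81 * 3.225 / 1.7
gamma = 18.61 kN/m^3


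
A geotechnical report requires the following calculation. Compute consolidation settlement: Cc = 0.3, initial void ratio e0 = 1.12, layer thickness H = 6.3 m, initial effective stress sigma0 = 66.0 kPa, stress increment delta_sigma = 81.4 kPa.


Using Sc = Cc * H / (1 + e0) * log10((sigma0 + delta_sigma) / sigma0)
Stress ratio = (66.0 + 81.4) / 66.0 = 2.23333
log10(2.23333) = 0.348954
Cc * H / (1 + e0) = 0.3 * 6.3 / (1 + 1.12) = 0.891509
Sc = 0.891509 * 0.348954
Sc = 0.3111 m


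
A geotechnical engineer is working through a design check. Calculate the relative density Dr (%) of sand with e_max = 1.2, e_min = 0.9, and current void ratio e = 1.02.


Using Dr = (e_max - e) / (e_max - e_min) * 100
e_max - e = 1.2 - 1.02 = 0.18
e_max - e_min = 1.2 - 0.9 = 0.3
Dr = 0.18 / 0.3 * 100
Dr = 60.0 %


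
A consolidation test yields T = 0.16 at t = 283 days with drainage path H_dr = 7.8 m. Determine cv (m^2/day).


Using cv = T * H_dr^2 / t
H_dr^2 = 7.8^2 = 60.84
cv = 0.16 * 60.84 / 283
cv = 0.0344 m^2/day


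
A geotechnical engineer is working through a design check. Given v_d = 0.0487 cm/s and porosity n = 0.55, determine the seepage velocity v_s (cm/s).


Result: 0.08855 cm/s

Derivation:
Using v_s = v_d / n
v_s = 0.0487 / 0.55
v_s = 0.08855 cm/s


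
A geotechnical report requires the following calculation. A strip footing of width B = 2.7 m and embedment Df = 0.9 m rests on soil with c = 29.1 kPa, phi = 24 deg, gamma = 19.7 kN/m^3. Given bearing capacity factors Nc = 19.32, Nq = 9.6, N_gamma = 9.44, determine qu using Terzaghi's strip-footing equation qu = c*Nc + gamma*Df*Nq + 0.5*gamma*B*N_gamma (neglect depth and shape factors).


Compute qu = c*Nc + gamma*Df*Nq + 0.5*gamma*B*N_gamma
Term 1: 29.1 * 19.32 = 562.212
Term 2: 19.7 * 0.9 * 9.6 = 170.208
Term 3: 0.5 * 19.7 * 2.7 * 9.44 = 251.0568
qu = 562.212 + 170.208 + 251.0568
qu = 983.48 kPa


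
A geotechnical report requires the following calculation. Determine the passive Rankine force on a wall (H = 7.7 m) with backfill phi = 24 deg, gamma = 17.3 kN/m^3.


Compute passive earth pressure coefficient:
Kp = tan^2(45 + phi/2) = tan^2(57.0) = 2.371184
Compute passive force:
Pp = 0.5 * Kp * gamma * H^2
Pp = 0.5 * 2.371184 * 17.3 * 7.7^2
Pp = 1216.08 kN/m


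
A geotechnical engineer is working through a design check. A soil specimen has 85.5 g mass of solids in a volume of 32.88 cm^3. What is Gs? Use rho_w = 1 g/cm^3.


Using Gs = m_s / (V_s * rho_w)
Since rho_w = 1 g/cm^3:
Gs = 85.5 / 32.88
Gs = 2.6


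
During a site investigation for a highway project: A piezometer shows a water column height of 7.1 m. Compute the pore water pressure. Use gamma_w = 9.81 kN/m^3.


Using u = gamma_w * h_w
u = 9.81 * 7.1
u = 69.65 kPa


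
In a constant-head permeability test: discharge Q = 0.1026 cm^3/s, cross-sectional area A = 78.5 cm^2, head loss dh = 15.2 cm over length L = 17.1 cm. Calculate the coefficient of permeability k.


Result: 0.00147 cm/s

Derivation:
Compute hydraulic gradient:
i = dh / L = 15.2 / 17.1 = 0.888889
Then apply Darcy's law:
k = Q / (A * i)
k = 0.1026 / (78.5 * 0.888889)
k = 0.1026 / 69.7778
k = 0.00147 cm/s


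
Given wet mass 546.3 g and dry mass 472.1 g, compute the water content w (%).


Result: 15.72 %

Derivation:
Using w = (m_wet - m_dry) / m_dry * 100
m_wet - m_dry = 546.3 - 472.1 = 74.2 g
w = 74.2 / 472.1 * 100
w = 15.72 %


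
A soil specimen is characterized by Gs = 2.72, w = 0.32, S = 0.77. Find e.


Result: 1.1304

Derivation:
Using the relation e = Gs * w / S
e = 2.72 * 0.32 / 0.77
e = 1.1304


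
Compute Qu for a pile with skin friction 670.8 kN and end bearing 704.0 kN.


Result: 1374.8 kN

Derivation:
Using Qu = Qf + Qb
Qu = 670.8 + 704.0
Qu = 1374.8 kN


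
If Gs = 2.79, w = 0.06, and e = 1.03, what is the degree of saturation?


Using S = Gs * w / e
S = 2.79 * 0.06 / 1.03
S = 0.1625


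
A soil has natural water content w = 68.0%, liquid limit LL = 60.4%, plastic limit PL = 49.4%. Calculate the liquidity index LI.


Result: 1.691

Derivation:
First compute the plasticity index:
PI = LL - PL = 60.4 - 49.4 = 11.0
Then compute the liquidity index:
LI = (w - PL) / PI
LI = (68.0 - 49.4) / 11.0
LI = 1.691


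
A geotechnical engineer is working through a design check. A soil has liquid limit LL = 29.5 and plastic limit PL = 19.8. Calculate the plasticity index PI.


Using PI = LL - PL
PI = 29.5 - 19.8
PI = 9.7


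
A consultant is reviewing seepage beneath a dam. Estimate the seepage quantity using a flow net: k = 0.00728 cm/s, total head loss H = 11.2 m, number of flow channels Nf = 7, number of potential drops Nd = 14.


Result: 0.0004077 m^3/s per m

Derivation:
Convert k to m/s for unit consistency with H:
k = 0.00728 cm/s = 0.00728 / 100 m/s = 7.28e-05 m/s
Using q = k * H * Nf / Nd
Nf / Nd = 7 / 14 = 0.5
q = 7.28e-05 * 11.2 * 0.5
q = 0.0004077 m^3/s per m


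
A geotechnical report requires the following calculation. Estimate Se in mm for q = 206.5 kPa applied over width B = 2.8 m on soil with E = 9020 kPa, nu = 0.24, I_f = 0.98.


Using Se = q * B * (1 - nu^2) * I_f / E
1 - nu^2 = 1 - 0.24^2 = 0.9424
Se = 206.5 * 2.8 * 0.9424 * 0.98 / 9020
Se = 0.059202 m
Convert to mm: Se = 0.059202 * 1000 = 59.202 mm


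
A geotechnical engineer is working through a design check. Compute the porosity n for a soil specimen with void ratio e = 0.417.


Using the relation n = e / (1 + e)
n = 0.417 / (1 + 0.417)
n = 0.417 / 1.417
n = 0.2943


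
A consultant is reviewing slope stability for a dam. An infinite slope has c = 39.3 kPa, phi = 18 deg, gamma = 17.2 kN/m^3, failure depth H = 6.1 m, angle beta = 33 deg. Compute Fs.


Using Fs = c / (gamma*H*sin(beta)*cos(beta)) + tan(phi)/tan(beta)
Cohesion contribution = 39.3 / (17.2*6.1*sin(33)*cos(33))
Cohesion contribution = 0.820038
Friction contribution = tan(18)/tan(33) = 0.500332
Fs = 0.820038 + 0.500332
Fs = 1.32


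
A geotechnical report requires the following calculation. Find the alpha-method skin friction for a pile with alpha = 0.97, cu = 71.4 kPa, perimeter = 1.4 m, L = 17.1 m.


Result: 1658.04 kN

Derivation:
Using Qs = alpha * cu * perimeter * L
Qs = 0.97 * 71.4 * 1.4 * 17.1
Qs = 1658.04 kN


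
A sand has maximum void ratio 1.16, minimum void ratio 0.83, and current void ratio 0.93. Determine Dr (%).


Using Dr = (e_max - e) / (e_max - e_min) * 100
e_max - e = 1.16 - 0.93 = 0.23
e_max - e_min = 1.16 - 0.83 = 0.33
Dr = 0.23 / 0.33 * 100
Dr = 69.7 %


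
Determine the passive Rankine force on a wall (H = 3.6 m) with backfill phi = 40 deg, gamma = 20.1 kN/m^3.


Compute passive earth pressure coefficient:
Kp = tan^2(45 + phi/2) = tan^2(65.0) = 4.59891
Compute passive force:
Pp = 0.5 * Kp * gamma * H^2
Pp = 0.5 * 4.59891 * 20.1 * 3.6^2
Pp = 599.0 kN/m


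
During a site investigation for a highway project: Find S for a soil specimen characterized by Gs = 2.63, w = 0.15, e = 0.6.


Result: 0.6575

Derivation:
Using S = Gs * w / e
S = 2.63 * 0.15 / 0.6
S = 0.6575


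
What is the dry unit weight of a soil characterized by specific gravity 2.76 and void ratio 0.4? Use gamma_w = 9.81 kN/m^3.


Using gamma_d = Gs * gamma_w / (1 + e)
gamma_d = 2.76 * 9.81 / (1 + 0.4)
gamma_d = 2.76 * 9.81 / 1.4
gamma_d = 19.34 kN/m^3


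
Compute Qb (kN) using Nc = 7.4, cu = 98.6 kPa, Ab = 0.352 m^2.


Using Qb = Nc * cu * Ab
Qb = 7.4 * 98.6 * 0.352
Qb = 256.83 kN


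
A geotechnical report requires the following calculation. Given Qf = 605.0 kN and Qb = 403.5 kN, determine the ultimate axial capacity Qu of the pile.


Using Qu = Qf + Qb
Qu = 605.0 + 403.5
Qu = 1008.5 kN


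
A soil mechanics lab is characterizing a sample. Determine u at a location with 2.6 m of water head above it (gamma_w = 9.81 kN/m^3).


Using u = gamma_w * h_w
u = 9.81 * 2.6
u = 25.51 kPa


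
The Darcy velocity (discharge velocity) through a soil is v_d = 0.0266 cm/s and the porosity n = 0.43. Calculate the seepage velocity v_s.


Result: 0.06186 cm/s

Derivation:
Using v_s = v_d / n
v_s = 0.0266 / 0.43
v_s = 0.06186 cm/s


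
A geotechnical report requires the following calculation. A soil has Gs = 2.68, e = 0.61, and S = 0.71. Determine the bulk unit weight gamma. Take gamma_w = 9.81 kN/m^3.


Result: 18.969 kN/m^3

Derivation:
Using gamma = gamma_w * (Gs + S*e) / (1 + e)
Numerator: Gs + S*e = 2.68 + 0.71*0.61 = 3.1131
Denominator: 1 + e = 1 + 0.61 = 1.61
gamma = 9.81 * 3.1131 / 1.61
gamma = 18.969 kN/m^3


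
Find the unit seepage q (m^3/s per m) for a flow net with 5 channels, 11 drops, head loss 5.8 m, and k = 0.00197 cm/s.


Result: 5.194e-05 m^3/s per m

Derivation:
Convert k to m/s for unit consistency with H:
k = 0.00197 cm/s = 0.00197 / 100 m/s = 1.97e-05 m/s
Using q = k * H * Nf / Nd
Nf / Nd = 5 / 11 = 0.4545
q = 1.97e-05 * 5.8 * 0.4545
q = 5.194e-05 m^3/s per m


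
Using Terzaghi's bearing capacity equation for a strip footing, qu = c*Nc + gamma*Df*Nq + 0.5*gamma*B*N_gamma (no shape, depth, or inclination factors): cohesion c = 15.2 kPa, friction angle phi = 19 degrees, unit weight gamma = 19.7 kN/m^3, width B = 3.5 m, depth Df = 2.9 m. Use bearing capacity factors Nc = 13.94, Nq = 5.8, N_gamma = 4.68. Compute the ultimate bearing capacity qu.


Compute qu = c*Nc + gamma*Df*Nq + 0.5*gamma*B*N_gamma
Term 1: 15.2 * 13.94 = 211.888
Term 2: 19.7 * 2.9 * 5.8 = 331.354
Term 3: 0.5 * 19.7 * 3.5 * 4.68 = 161.343
qu = 211.888 + 331.354 + 161.343
qu = 704.59 kPa


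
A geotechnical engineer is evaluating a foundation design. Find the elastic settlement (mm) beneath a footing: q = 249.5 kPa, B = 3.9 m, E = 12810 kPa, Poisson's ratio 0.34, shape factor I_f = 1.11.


Result: 74.569 mm

Derivation:
Using Se = q * B * (1 - nu^2) * I_f / E
1 - nu^2 = 1 - 0.34^2 = 0.8844
Se = 249.5 * 3.9 * 0.8844 * 1.11 / 12810
Se = 0.074569 m
Convert to mm: Se = 0.074569 * 1000 = 74.569 mm


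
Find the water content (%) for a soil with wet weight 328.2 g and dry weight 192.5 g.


Result: 70.49 %

Derivation:
Using w = (m_wet - m_dry) / m_dry * 100
m_wet - m_dry = 328.2 - 192.5 = 135.7 g
w = 135.7 / 192.5 * 100
w = 70.49 %


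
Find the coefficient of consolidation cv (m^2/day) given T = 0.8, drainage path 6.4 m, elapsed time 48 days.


Result: 0.68267 m^2/day

Derivation:
Using cv = T * H_dr^2 / t
H_dr^2 = 6.4^2 = 40.96
cv = 0.8 * 40.96 / 48
cv = 0.68267 m^2/day


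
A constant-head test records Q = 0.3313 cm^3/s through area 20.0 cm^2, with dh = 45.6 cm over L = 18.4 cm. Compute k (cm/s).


Compute hydraulic gradient:
i = dh / L = 45.6 / 18.4 = 2.47826
Then apply Darcy's law:
k = Q / (A * i)
k = 0.3313 / (20.0 * 2.47826)
k = 0.3313 / 49.5652
k = 0.006684 cm/s


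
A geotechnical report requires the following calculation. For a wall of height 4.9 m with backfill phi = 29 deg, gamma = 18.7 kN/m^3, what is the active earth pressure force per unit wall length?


Compute active earth pressure coefficient:
Ka = tan^2(45 - phi/2) = tan^2(30.5) = 0.346974
Compute active force:
Pa = 0.5 * Ka * gamma * H^2
Pa = 0.5 * 0.346974 * 18.7 * 4.9^2
Pa = 77.89 kN/m


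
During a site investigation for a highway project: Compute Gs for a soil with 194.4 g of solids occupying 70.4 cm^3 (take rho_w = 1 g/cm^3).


Using Gs = m_s / (V_s * rho_w)
Since rho_w = 1 g/cm^3:
Gs = 194.4 / 70.4
Gs = 2.761


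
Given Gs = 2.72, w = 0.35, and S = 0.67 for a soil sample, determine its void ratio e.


Using the relation e = Gs * w / S
e = 2.72 * 0.35 / 0.67
e = 1.4209


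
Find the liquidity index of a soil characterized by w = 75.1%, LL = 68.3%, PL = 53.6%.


First compute the plasticity index:
PI = LL - PL = 68.3 - 53.6 = 14.7
Then compute the liquidity index:
LI = (w - PL) / PI
LI = (75.1 - 53.6) / 14.7
LI = 1.463


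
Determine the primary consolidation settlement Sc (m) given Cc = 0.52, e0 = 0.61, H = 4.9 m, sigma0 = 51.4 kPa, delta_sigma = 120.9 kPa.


Result: 0.8314 m

Derivation:
Using Sc = Cc * H / (1 + e0) * log10((sigma0 + delta_sigma) / sigma0)
Stress ratio = (51.4 + 120.9) / 51.4 = 3.35214
log10(3.35214) = 0.525322
Cc * H / (1 + e0) = 0.52 * 4.9 / (1 + 0.61) = 1.58261
Sc = 1.58261 * 0.525322
Sc = 0.8314 m


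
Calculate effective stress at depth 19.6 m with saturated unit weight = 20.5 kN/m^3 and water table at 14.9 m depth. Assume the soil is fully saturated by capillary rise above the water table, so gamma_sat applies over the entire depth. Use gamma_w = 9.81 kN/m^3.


Result: 355.69 kPa

Derivation:
Total stress = gamma_sat * depth
sigma = 20.5 * 19.6 = 401.8 kPa
Pore water pressure u = gamma_w * (depth - d_wt)
u = 9.81 * (19.6 - 14.9) = 46.107 kPa
Effective stress = sigma - u
sigma' = 401.8 - 46.107 = 355.69 kPa


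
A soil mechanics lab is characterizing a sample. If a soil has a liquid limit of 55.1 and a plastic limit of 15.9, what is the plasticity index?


Using PI = LL - PL
PI = 55.1 - 15.9
PI = 39.2


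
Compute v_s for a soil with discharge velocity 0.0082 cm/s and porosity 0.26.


Using v_s = v_d / n
v_s = 0.0082 / 0.26
v_s = 0.03154 cm/s


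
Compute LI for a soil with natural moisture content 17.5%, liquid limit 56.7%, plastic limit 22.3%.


First compute the plasticity index:
PI = LL - PL = 56.7 - 22.3 = 34.4
Then compute the liquidity index:
LI = (w - PL) / PI
LI = (17.5 - 22.3) / 34.4
LI = -0.14


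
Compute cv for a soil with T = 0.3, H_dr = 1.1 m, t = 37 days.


Result: 0.00981 m^2/day

Derivation:
Using cv = T * H_dr^2 / t
H_dr^2 = 1.1^2 = 1.21
cv = 0.3 * 1.21 / 37
cv = 0.00981 m^2/day


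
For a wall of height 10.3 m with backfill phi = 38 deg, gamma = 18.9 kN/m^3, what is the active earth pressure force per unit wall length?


Compute active earth pressure coefficient:
Ka = tan^2(45 - phi/2) = tan^2(26.0) = 0.237883
Compute active force:
Pa = 0.5 * Ka * gamma * H^2
Pa = 0.5 * 0.237883 * 18.9 * 10.3^2
Pa = 238.49 kN/m


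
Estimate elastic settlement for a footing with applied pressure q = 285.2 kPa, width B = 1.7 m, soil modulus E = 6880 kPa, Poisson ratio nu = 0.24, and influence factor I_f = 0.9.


Result: 59.771 mm

Derivation:
Using Se = q * B * (1 - nu^2) * I_f / E
1 - nu^2 = 1 - 0.24^2 = 0.9424
Se = 285.2 * 1.7 * 0.9424 * 0.9 / 6880
Se = 0.059771 m
Convert to mm: Se = 0.059771 * 1000 = 59.771 mm


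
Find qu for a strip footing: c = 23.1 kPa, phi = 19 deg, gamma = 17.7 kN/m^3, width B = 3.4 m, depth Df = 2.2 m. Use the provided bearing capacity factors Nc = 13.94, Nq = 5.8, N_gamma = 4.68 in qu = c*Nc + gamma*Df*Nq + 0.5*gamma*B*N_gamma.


Result: 688.69 kPa

Derivation:
Compute qu = c*Nc + gamma*Df*Nq + 0.5*gamma*B*N_gamma
Term 1: 23.1 * 13.94 = 322.014
Term 2: 17.7 * 2.2 * 5.8 = 225.852
Term 3: 0.5 * 17.7 * 3.4 * 4.68 = 140.8212
qu = 322.014 + 225.852 + 140.8212
qu = 688.69 kPa


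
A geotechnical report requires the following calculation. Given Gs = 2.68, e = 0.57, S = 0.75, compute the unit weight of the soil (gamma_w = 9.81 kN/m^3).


Using gamma = gamma_w * (Gs + S*e) / (1 + e)
Numerator: Gs + S*e = 2.68 + 0.75*0.57 = 3.1075
Denominator: 1 + e = 1 + 0.57 = 1.57
gamma = 9.81 * 3.1075 / 1.57
gamma = 19.417 kN/m^3


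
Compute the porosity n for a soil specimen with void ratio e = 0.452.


Using the relation n = e / (1 + e)
n = 0.452 / (1 + 0.452)
n = 0.452 / 1.452
n = 0.3113


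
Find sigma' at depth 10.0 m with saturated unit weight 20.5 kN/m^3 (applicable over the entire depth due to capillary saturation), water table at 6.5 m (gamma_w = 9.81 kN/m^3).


Total stress = gamma_sat * depth
sigma = 20.5 * 10.0 = 205.0 kPa
Pore water pressure u = gamma_w * (depth - d_wt)
u = 9.81 * (10.0 - 6.5) = 34.335 kPa
Effective stress = sigma - u
sigma' = 205.0 - 34.335 = 170.67 kPa


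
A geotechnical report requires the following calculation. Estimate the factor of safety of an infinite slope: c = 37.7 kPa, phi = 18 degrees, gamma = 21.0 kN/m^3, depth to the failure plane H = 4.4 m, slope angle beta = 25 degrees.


Using Fs = c / (gamma*H*sin(beta)*cos(beta)) + tan(phi)/tan(beta)
Cohesion contribution = 37.7 / (21.0*4.4*sin(25)*cos(25))
Cohesion contribution = 1.06523
Friction contribution = tan(18)/tan(25) = 0.696793
Fs = 1.06523 + 0.696793
Fs = 1.762


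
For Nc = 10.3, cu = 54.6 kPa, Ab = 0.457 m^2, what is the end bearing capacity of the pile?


Result: 257.01 kN

Derivation:
Using Qb = Nc * cu * Ab
Qb = 10.3 * 54.6 * 0.457
Qb = 257.01 kN


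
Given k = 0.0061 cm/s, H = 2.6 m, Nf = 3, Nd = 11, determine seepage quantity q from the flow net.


Result: 4.325e-05 m^3/s per m

Derivation:
Convert k to m/s for unit consistency with H:
k = 0.0061 cm/s = 0.0061 / 100 m/s = 6.1e-05 m/s
Using q = k * H * Nf / Nd
Nf / Nd = 3 / 11 = 0.2727
q = 6.1e-05 * 2.6 * 0.2727
q = 4.325e-05 m^3/s per m


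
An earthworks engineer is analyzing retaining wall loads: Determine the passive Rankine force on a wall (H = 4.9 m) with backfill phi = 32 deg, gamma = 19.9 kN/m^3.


Compute passive earth pressure coefficient:
Kp = tan^2(45 + phi/2) = tan^2(61.0) = 3.254588
Compute passive force:
Pp = 0.5 * Kp * gamma * H^2
Pp = 0.5 * 3.254588 * 19.9 * 4.9^2
Pp = 777.52 kN/m


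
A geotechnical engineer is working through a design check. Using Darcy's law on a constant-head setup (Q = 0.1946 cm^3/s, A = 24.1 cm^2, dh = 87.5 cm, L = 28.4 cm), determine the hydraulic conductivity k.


Result: 0.002621 cm/s

Derivation:
Compute hydraulic gradient:
i = dh / L = 87.5 / 28.4 = 3.08099
Then apply Darcy's law:
k = Q / (A * i)
k = 0.1946 / (24.1 * 3.08099)
k = 0.1946 / 74.2518
k = 0.002621 cm/s


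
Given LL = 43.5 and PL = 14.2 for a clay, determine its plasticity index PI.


Using PI = LL - PL
PI = 43.5 - 14.2
PI = 29.3


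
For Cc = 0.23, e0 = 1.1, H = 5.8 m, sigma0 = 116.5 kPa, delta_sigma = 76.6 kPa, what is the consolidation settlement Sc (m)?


Using Sc = Cc * H / (1 + e0) * log10((sigma0 + delta_sigma) / sigma0)
Stress ratio = (116.5 + 76.6) / 116.5 = 1.65751
log10(1.65751) = 0.219456
Cc * H / (1 + e0) = 0.23 * 5.8 / (1 + 1.1) = 0.635238
Sc = 0.635238 * 0.219456
Sc = 0.1394 m


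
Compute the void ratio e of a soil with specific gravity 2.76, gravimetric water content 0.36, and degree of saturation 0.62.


Using the relation e = Gs * w / S
e = 2.76 * 0.36 / 0.62
e = 1.6026


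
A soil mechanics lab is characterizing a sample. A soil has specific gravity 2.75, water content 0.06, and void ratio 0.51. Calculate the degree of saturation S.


Using S = Gs * w / e
S = 2.75 * 0.06 / 0.51
S = 0.3235


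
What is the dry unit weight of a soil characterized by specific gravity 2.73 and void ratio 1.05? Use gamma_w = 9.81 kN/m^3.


Using gamma_d = Gs * gamma_w / (1 + e)
gamma_d = 2.73 * 9.81 / (1 + 1.05)
gamma_d = 2.73 * 9.81 / 2.05
gamma_d = 13.064 kN/m^3


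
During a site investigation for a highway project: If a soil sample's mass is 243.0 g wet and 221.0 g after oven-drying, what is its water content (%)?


Using w = (m_wet - m_dry) / m_dry * 100
m_wet - m_dry = 243.0 - 221.0 = 22.0 g
w = 22.0 / 221.0 * 100
w = 9.95 %


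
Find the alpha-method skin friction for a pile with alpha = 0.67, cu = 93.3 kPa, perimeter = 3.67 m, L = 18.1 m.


Using Qs = alpha * cu * perimeter * L
Qs = 0.67 * 93.3 * 3.67 * 18.1
Qs = 4152.42 kN


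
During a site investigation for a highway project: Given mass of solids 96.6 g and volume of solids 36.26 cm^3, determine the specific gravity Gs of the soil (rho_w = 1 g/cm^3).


Using Gs = m_s / (V_s * rho_w)
Since rho_w = 1 g/cm^3:
Gs = 96.6 / 36.26
Gs = 2.664


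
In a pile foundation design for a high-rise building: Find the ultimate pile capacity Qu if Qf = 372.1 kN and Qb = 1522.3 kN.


Using Qu = Qf + Qb
Qu = 372.1 + 1522.3
Qu = 1894.4 kN


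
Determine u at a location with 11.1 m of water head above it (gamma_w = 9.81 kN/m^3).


Using u = gamma_w * h_w
u = 9.81 * 11.1
u = 108.89 kPa


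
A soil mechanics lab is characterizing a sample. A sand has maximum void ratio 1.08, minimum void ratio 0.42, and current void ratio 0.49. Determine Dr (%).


Using Dr = (e_max - e) / (e_max - e_min) * 100
e_max - e = 1.08 - 0.49 = 0.59
e_max - e_min = 1.08 - 0.42 = 0.66
Dr = 0.59 / 0.66 * 100
Dr = 89.39 %


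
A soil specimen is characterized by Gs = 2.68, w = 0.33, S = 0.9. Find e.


Using the relation e = Gs * w / S
e = 2.68 * 0.33 / 0.9
e = 0.9827


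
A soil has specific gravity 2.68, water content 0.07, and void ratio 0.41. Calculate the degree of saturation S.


Using S = Gs * w / e
S = 2.68 * 0.07 / 0.41
S = 0.4576


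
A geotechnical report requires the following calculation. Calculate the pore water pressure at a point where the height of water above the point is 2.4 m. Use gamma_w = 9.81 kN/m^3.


Using u = gamma_w * h_w
u = 9.81 * 2.4
u = 23.54 kPa


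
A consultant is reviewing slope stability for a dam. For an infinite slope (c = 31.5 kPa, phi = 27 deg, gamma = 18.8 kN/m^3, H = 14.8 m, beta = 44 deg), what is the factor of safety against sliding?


Using Fs = c / (gamma*H*sin(beta)*cos(beta)) + tan(phi)/tan(beta)
Cohesion contribution = 31.5 / (18.8*14.8*sin(44)*cos(44))
Cohesion contribution = 0.226561
Friction contribution = tan(27)/tan(44) = 0.527629
Fs = 0.226561 + 0.527629
Fs = 0.754


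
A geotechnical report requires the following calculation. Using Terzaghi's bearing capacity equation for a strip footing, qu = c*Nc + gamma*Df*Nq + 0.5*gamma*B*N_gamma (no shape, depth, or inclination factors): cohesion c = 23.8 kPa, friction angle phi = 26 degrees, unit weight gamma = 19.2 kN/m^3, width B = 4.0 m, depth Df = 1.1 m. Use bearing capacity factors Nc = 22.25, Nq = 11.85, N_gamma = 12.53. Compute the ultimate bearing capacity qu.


Compute qu = c*Nc + gamma*Df*Nq + 0.5*gamma*B*N_gamma
Term 1: 23.8 * 22.25 = 529.55
Term 2: 19.2 * 1.1 * 11.85 = 250.272
Term 3: 0.5 * 19.2 * 4.0 * 12.53 = 481.152
qu = 529.55 + 250.272 + 481.152
qu = 1260.97 kPa


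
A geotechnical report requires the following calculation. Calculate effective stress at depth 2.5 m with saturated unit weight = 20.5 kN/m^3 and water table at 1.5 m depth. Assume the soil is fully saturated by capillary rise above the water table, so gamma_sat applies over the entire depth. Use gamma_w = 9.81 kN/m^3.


Result: 41.44 kPa

Derivation:
Total stress = gamma_sat * depth
sigma = 20.5 * 2.5 = 51.25 kPa
Pore water pressure u = gamma_w * (depth - d_wt)
u = 9.81 * (2.5 - 1.5) = 9.81 kPa
Effective stress = sigma - u
sigma' = 51.25 - 9.81 = 41.44 kPa


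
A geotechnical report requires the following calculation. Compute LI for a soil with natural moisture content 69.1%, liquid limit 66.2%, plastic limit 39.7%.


First compute the plasticity index:
PI = LL - PL = 66.2 - 39.7 = 26.5
Then compute the liquidity index:
LI = (w - PL) / PI
LI = (69.1 - 39.7) / 26.5
LI = 1.109


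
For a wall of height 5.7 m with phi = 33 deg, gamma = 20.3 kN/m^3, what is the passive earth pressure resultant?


Result: 1118.63 kN/m

Derivation:
Compute passive earth pressure coefficient:
Kp = tan^2(45 + phi/2) = tan^2(61.5) = 3.39212
Compute passive force:
Pp = 0.5 * Kp * gamma * H^2
Pp = 0.5 * 3.39212 * 20.3 * 5.7^2
Pp = 1118.63 kN/m


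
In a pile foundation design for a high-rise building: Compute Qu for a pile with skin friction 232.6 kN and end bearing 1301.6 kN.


Result: 1534.2 kN

Derivation:
Using Qu = Qf + Qb
Qu = 232.6 + 1301.6
Qu = 1534.2 kN


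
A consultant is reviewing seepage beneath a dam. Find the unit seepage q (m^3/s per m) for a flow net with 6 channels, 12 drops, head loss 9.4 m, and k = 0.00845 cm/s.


Result: 0.0003971 m^3/s per m

Derivation:
Convert k to m/s for unit consistency with H:
k = 0.00845 cm/s = 0.00845 / 100 m/s = 8.45e-05 m/s
Using q = k * H * Nf / Nd
Nf / Nd = 6 / 12 = 0.5
q = 8.45e-05 * 9.4 * 0.5
q = 0.0003971 m^3/s per m


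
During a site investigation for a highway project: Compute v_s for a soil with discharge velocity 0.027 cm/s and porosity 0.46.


Using v_s = v_d / n
v_s = 0.027 / 0.46
v_s = 0.0587 cm/s


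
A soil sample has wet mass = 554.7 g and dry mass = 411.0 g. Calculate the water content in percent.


Result: 34.96 %

Derivation:
Using w = (m_wet - m_dry) / m_dry * 100
m_wet - m_dry = 554.7 - 411.0 = 143.7 g
w = 143.7 / 411.0 * 100
w = 34.96 %


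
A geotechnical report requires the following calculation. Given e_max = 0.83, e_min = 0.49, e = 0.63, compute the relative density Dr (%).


Using Dr = (e_max - e) / (e_max - e_min) * 100
e_max - e = 0.83 - 0.63 = 0.2
e_max - e_min = 0.83 - 0.49 = 0.34
Dr = 0.2 / 0.34 * 100
Dr = 58.82 %


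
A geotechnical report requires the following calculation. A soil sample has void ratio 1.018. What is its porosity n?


Using the relation n = e / (1 + e)
n = 1.018 / (1 + 1.018)
n = 1.018 / 2.018
n = 0.5045


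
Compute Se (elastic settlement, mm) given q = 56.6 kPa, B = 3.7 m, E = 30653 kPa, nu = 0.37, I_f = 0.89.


Result: 5.248 mm

Derivation:
Using Se = q * B * (1 - nu^2) * I_f / E
1 - nu^2 = 1 - 0.37^2 = 0.8631
Se = 56.6 * 3.7 * 0.8631 * 0.89 / 30653
Se = 0.005248 m
Convert to mm: Se = 0.005248 * 1000 = 5.248 mm


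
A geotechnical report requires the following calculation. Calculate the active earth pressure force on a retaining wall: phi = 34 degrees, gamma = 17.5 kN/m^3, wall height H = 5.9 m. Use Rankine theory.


Compute active earth pressure coefficient:
Ka = tan^2(45 - phi/2) = tan^2(28.0) = 0.282715
Compute active force:
Pa = 0.5 * Ka * gamma * H^2
Pa = 0.5 * 0.282715 * 17.5 * 5.9^2
Pa = 86.11 kN/m


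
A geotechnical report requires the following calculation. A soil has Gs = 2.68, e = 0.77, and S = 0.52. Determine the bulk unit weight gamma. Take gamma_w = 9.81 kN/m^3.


Using gamma = gamma_w * (Gs + S*e) / (1 + e)
Numerator: Gs + S*e = 2.68 + 0.52*0.77 = 3.0804
Denominator: 1 + e = 1 + 0.77 = 1.77
gamma = 9.81 * 3.0804 / 1.77
gamma = 17.073 kN/m^3


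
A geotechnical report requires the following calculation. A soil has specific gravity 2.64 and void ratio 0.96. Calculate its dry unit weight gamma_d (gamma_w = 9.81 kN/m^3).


Result: 13.213 kN/m^3

Derivation:
Using gamma_d = Gs * gamma_w / (1 + e)
gamma_d = 2.64 * 9.81 / (1 + 0.96)
gamma_d = 2.64 * 9.81 / 1.96
gamma_d = 13.213 kN/m^3


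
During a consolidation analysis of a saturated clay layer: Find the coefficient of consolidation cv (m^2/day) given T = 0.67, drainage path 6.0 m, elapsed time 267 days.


Result: 0.09034 m^2/day

Derivation:
Using cv = T * H_dr^2 / t
H_dr^2 = 6.0^2 = 36.0
cv = 0.67 * 36.0 / 267
cv = 0.09034 m^2/day


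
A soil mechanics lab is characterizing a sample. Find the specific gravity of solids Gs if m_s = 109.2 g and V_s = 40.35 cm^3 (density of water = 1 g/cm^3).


Result: 2.706

Derivation:
Using Gs = m_s / (V_s * rho_w)
Since rho_w = 1 g/cm^3:
Gs = 109.2 / 40.35
Gs = 2.706


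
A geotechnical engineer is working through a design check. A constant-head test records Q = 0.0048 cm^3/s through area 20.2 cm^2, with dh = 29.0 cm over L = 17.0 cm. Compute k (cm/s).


Result: 0.000139 cm/s

Derivation:
Compute hydraulic gradient:
i = dh / L = 29.0 / 17.0 = 1.70588
Then apply Darcy's law:
k = Q / (A * i)
k = 0.0048 / (20.2 * 1.70588)
k = 0.0048 / 34.4588
k = 0.000139 cm/s


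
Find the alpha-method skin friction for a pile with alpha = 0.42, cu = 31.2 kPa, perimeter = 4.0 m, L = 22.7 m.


Using Qs = alpha * cu * perimeter * L
Qs = 0.42 * 31.2 * 4.0 * 22.7
Qs = 1189.84 kN


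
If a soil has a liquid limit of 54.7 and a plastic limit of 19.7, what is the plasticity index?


Using PI = LL - PL
PI = 54.7 - 19.7
PI = 35.0


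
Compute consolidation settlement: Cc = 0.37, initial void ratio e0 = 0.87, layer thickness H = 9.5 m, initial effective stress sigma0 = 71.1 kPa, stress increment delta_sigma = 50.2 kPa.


Result: 0.4361 m

Derivation:
Using Sc = Cc * H / (1 + e0) * log10((sigma0 + delta_sigma) / sigma0)
Stress ratio = (71.1 + 50.2) / 71.1 = 1.70605
log10(1.70605) = 0.231991
Cc * H / (1 + e0) = 0.37 * 9.5 / (1 + 0.87) = 1.87968
Sc = 1.87968 * 0.231991
Sc = 0.4361 m


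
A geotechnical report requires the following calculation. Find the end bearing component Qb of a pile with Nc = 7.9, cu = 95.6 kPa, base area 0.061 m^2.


Result: 46.07 kN

Derivation:
Using Qb = Nc * cu * Ab
Qb = 7.9 * 95.6 * 0.061
Qb = 46.07 kN


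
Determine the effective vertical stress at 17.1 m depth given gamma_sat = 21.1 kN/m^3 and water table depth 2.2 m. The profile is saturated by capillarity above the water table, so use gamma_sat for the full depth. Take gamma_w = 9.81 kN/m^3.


Result: 214.64 kPa

Derivation:
Total stress = gamma_sat * depth
sigma = 21.1 * 17.1 = 360.81 kPa
Pore water pressure u = gamma_w * (depth - d_wt)
u = 9.81 * (17.1 - 2.2) = 146.169 kPa
Effective stress = sigma - u
sigma' = 360.81 - 146.169 = 214.64 kPa


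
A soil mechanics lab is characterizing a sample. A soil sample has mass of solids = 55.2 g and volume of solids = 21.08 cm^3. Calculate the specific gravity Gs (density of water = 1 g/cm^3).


Using Gs = m_s / (V_s * rho_w)
Since rho_w = 1 g/cm^3:
Gs = 55.2 / 21.08
Gs = 2.619


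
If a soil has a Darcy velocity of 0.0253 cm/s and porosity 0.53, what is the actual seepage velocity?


Using v_s = v_d / n
v_s = 0.0253 / 0.53
v_s = 0.04774 cm/s


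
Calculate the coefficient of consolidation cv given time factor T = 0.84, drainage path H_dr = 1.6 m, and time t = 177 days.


Using cv = T * H_dr^2 / t
H_dr^2 = 1.6^2 = 2.56
cv = 0.84 * 2.56 / 177
cv = 0.01215 m^2/day


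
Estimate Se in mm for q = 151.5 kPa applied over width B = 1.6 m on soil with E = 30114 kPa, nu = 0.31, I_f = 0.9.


Using Se = q * B * (1 - nu^2) * I_f / E
1 - nu^2 = 1 - 0.31^2 = 0.9039
Se = 151.5 * 1.6 * 0.9039 * 0.9 / 30114
Se = 0.006548 m
Convert to mm: Se = 0.006548 * 1000 = 6.548 mm


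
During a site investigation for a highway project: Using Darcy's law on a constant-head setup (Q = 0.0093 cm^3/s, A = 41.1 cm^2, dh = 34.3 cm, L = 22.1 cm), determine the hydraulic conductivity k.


Compute hydraulic gradient:
i = dh / L = 34.3 / 22.1 = 1.55204
Then apply Darcy's law:
k = Q / (A * i)
k = 0.0093 / (41.1 * 1.55204)
k = 0.0093 / 63.7887
k = 0.000146 cm/s


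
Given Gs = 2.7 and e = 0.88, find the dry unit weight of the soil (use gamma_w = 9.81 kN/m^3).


Using gamma_d = Gs * gamma_w / (1 + e)
gamma_d = 2.7 * 9.81 / (1 + 0.88)
gamma_d = 2.7 * 9.81 / 1.88
gamma_d = 14.089 kN/m^3


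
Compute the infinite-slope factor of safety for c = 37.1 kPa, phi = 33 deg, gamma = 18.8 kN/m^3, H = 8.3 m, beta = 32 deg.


Using Fs = c / (gamma*H*sin(beta)*cos(beta)) + tan(phi)/tan(beta)
Cohesion contribution = 37.1 / (18.8*8.3*sin(32)*cos(32))
Cohesion contribution = 0.529063
Friction contribution = tan(33)/tan(32) = 1.03927
Fs = 0.529063 + 1.03927
Fs = 1.568


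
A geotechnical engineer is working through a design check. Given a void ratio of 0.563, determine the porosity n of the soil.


Using the relation n = e / (1 + e)
n = 0.563 / (1 + 0.563)
n = 0.563 / 1.563
n = 0.3602


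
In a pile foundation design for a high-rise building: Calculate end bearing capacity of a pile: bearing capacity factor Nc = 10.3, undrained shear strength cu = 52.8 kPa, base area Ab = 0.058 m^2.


Using Qb = Nc * cu * Ab
Qb = 10.3 * 52.8 * 0.058
Qb = 31.54 kN


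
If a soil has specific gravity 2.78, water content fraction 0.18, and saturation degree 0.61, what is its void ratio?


Using the relation e = Gs * w / S
e = 2.78 * 0.18 / 0.61
e = 0.8203


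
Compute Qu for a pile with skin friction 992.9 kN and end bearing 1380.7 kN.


Using Qu = Qf + Qb
Qu = 992.9 + 1380.7
Qu = 2373.6 kN


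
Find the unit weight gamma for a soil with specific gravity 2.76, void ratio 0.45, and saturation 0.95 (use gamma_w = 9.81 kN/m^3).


Using gamma = gamma_w * (Gs + S*e) / (1 + e)
Numerator: Gs + S*e = 2.76 + 0.95*0.45 = 3.1875
Denominator: 1 + e = 1 + 0.45 = 1.45
gamma = 9.81 * 3.1875 / 1.45
gamma = 21.565 kN/m^3


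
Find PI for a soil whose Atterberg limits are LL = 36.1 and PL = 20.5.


Result: 15.6

Derivation:
Using PI = LL - PL
PI = 36.1 - 20.5
PI = 15.6


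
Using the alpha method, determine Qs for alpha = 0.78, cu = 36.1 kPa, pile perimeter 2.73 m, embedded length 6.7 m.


Result: 515.04 kN

Derivation:
Using Qs = alpha * cu * perimeter * L
Qs = 0.78 * 36.1 * 2.73 * 6.7
Qs = 515.04 kN


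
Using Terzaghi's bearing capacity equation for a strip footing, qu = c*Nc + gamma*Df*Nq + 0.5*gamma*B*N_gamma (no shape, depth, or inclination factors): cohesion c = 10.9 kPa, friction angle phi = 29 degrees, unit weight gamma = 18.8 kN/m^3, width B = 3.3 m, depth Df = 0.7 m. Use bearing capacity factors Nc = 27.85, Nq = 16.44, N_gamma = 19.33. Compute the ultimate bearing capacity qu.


Compute qu = c*Nc + gamma*Df*Nq + 0.5*gamma*B*N_gamma
Term 1: 10.9 * 27.85 = 303.565
Term 2: 18.8 * 0.7 * 16.44 = 216.3504
Term 3: 0.5 * 18.8 * 3.3 * 19.33 = 599.6166
qu = 303.565 + 216.3504 + 599.6166
qu = 1119.53 kPa


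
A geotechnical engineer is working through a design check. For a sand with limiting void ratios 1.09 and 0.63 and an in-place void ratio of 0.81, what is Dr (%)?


Using Dr = (e_max - e) / (e_max - e_min) * 100
e_max - e = 1.09 - 0.81 = 0.28
e_max - e_min = 1.09 - 0.63 = 0.46
Dr = 0.28 / 0.46 * 100
Dr = 60.87 %


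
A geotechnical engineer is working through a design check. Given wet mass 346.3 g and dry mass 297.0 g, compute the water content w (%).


Result: 16.6 %

Derivation:
Using w = (m_wet - m_dry) / m_dry * 100
m_wet - m_dry = 346.3 - 297.0 = 49.3 g
w = 49.3 / 297.0 * 100
w = 16.6 %


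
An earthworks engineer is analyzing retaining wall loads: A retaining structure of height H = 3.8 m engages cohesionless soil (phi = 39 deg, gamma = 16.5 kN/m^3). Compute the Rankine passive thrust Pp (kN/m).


Compute passive earth pressure coefficient:
Kp = tan^2(45 + phi/2) = tan^2(64.5) = 4.395495
Compute passive force:
Pp = 0.5 * Kp * gamma * H^2
Pp = 0.5 * 4.395495 * 16.5 * 3.8^2
Pp = 523.64 kN/m


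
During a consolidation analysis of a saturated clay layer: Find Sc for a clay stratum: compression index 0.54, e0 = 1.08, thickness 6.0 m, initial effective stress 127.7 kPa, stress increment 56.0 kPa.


Result: 0.246 m

Derivation:
Using Sc = Cc * H / (1 + e0) * log10((sigma0 + delta_sigma) / sigma0)
Stress ratio = (127.7 + 56.0) / 127.7 = 1.43853
log10(1.43853) = 0.157918
Cc * H / (1 + e0) = 0.54 * 6.0 / (1 + 1.08) = 1.55769
Sc = 1.55769 * 0.157918
Sc = 0.246 m


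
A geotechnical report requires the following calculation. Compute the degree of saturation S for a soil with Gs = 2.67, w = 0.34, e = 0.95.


Using S = Gs * w / e
S = 2.67 * 0.34 / 0.95
S = 0.9556


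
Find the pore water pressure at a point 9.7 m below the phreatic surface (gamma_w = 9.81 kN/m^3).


Using u = gamma_w * h_w
u = 9.81 * 9.7
u = 95.16 kPa
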